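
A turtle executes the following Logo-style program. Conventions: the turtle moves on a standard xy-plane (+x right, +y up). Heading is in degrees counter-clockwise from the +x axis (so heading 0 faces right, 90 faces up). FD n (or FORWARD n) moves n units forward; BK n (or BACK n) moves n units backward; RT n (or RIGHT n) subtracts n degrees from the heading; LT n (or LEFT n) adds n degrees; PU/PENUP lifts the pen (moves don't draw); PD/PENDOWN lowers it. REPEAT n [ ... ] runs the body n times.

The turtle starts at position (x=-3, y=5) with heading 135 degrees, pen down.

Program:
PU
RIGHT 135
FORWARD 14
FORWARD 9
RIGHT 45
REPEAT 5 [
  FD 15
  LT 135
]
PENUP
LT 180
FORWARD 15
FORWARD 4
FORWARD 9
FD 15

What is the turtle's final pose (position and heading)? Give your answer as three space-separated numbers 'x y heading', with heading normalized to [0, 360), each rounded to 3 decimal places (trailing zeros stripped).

Executing turtle program step by step:
Start: pos=(-3,5), heading=135, pen down
PU: pen up
RT 135: heading 135 -> 0
FD 14: (-3,5) -> (11,5) [heading=0, move]
FD 9: (11,5) -> (20,5) [heading=0, move]
RT 45: heading 0 -> 315
REPEAT 5 [
  -- iteration 1/5 --
  FD 15: (20,5) -> (30.607,-5.607) [heading=315, move]
  LT 135: heading 315 -> 90
  -- iteration 2/5 --
  FD 15: (30.607,-5.607) -> (30.607,9.393) [heading=90, move]
  LT 135: heading 90 -> 225
  -- iteration 3/5 --
  FD 15: (30.607,9.393) -> (20,-1.213) [heading=225, move]
  LT 135: heading 225 -> 0
  -- iteration 4/5 --
  FD 15: (20,-1.213) -> (35,-1.213) [heading=0, move]
  LT 135: heading 0 -> 135
  -- iteration 5/5 --
  FD 15: (35,-1.213) -> (24.393,9.393) [heading=135, move]
  LT 135: heading 135 -> 270
]
PU: pen up
LT 180: heading 270 -> 90
FD 15: (24.393,9.393) -> (24.393,24.393) [heading=90, move]
FD 4: (24.393,24.393) -> (24.393,28.393) [heading=90, move]
FD 9: (24.393,28.393) -> (24.393,37.393) [heading=90, move]
FD 15: (24.393,37.393) -> (24.393,52.393) [heading=90, move]
Final: pos=(24.393,52.393), heading=90, 0 segment(s) drawn

Answer: 24.393 52.393 90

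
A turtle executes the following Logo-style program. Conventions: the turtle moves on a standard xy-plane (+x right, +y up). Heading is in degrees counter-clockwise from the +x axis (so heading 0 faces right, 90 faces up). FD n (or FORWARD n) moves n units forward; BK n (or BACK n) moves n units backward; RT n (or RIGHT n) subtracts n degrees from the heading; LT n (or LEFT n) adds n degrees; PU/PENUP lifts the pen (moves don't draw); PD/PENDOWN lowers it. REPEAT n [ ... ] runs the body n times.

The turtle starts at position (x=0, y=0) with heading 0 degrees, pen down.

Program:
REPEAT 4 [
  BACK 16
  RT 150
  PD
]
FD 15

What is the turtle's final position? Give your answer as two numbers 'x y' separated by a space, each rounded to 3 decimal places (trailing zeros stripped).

Executing turtle program step by step:
Start: pos=(0,0), heading=0, pen down
REPEAT 4 [
  -- iteration 1/4 --
  BK 16: (0,0) -> (-16,0) [heading=0, draw]
  RT 150: heading 0 -> 210
  PD: pen down
  -- iteration 2/4 --
  BK 16: (-16,0) -> (-2.144,8) [heading=210, draw]
  RT 150: heading 210 -> 60
  PD: pen down
  -- iteration 3/4 --
  BK 16: (-2.144,8) -> (-10.144,-5.856) [heading=60, draw]
  RT 150: heading 60 -> 270
  PD: pen down
  -- iteration 4/4 --
  BK 16: (-10.144,-5.856) -> (-10.144,10.144) [heading=270, draw]
  RT 150: heading 270 -> 120
  PD: pen down
]
FD 15: (-10.144,10.144) -> (-17.644,23.134) [heading=120, draw]
Final: pos=(-17.644,23.134), heading=120, 5 segment(s) drawn

Answer: -17.644 23.134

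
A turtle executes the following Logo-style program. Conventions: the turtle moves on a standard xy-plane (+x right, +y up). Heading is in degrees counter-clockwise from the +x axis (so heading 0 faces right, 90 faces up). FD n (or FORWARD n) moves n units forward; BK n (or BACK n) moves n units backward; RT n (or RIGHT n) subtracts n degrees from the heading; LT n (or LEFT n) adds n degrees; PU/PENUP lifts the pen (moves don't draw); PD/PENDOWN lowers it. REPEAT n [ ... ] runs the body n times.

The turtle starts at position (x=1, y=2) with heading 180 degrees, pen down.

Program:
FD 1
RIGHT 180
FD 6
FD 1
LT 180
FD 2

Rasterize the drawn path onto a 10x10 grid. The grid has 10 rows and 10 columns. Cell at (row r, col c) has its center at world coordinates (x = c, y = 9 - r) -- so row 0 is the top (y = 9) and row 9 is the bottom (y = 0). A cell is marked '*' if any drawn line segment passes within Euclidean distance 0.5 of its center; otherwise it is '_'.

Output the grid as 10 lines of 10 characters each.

Answer: __________
__________
__________
__________
__________
__________
__________
********__
__________
__________

Derivation:
Segment 0: (1,2) -> (0,2)
Segment 1: (0,2) -> (6,2)
Segment 2: (6,2) -> (7,2)
Segment 3: (7,2) -> (5,2)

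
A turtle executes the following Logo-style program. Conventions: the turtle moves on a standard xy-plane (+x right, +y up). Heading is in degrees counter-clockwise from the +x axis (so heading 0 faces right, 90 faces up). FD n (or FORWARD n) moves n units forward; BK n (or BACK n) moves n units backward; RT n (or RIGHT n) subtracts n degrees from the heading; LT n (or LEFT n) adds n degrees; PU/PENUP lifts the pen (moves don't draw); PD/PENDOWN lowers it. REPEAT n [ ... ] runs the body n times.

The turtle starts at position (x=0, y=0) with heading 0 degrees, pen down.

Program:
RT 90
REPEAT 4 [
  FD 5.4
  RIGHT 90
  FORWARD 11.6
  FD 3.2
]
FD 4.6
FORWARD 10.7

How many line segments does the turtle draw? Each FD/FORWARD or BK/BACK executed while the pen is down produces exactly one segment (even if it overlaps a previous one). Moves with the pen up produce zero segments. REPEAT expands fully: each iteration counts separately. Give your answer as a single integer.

Executing turtle program step by step:
Start: pos=(0,0), heading=0, pen down
RT 90: heading 0 -> 270
REPEAT 4 [
  -- iteration 1/4 --
  FD 5.4: (0,0) -> (0,-5.4) [heading=270, draw]
  RT 90: heading 270 -> 180
  FD 11.6: (0,-5.4) -> (-11.6,-5.4) [heading=180, draw]
  FD 3.2: (-11.6,-5.4) -> (-14.8,-5.4) [heading=180, draw]
  -- iteration 2/4 --
  FD 5.4: (-14.8,-5.4) -> (-20.2,-5.4) [heading=180, draw]
  RT 90: heading 180 -> 90
  FD 11.6: (-20.2,-5.4) -> (-20.2,6.2) [heading=90, draw]
  FD 3.2: (-20.2,6.2) -> (-20.2,9.4) [heading=90, draw]
  -- iteration 3/4 --
  FD 5.4: (-20.2,9.4) -> (-20.2,14.8) [heading=90, draw]
  RT 90: heading 90 -> 0
  FD 11.6: (-20.2,14.8) -> (-8.6,14.8) [heading=0, draw]
  FD 3.2: (-8.6,14.8) -> (-5.4,14.8) [heading=0, draw]
  -- iteration 4/4 --
  FD 5.4: (-5.4,14.8) -> (0,14.8) [heading=0, draw]
  RT 90: heading 0 -> 270
  FD 11.6: (0,14.8) -> (0,3.2) [heading=270, draw]
  FD 3.2: (0,3.2) -> (0,0) [heading=270, draw]
]
FD 4.6: (0,0) -> (0,-4.6) [heading=270, draw]
FD 10.7: (0,-4.6) -> (0,-15.3) [heading=270, draw]
Final: pos=(0,-15.3), heading=270, 14 segment(s) drawn
Segments drawn: 14

Answer: 14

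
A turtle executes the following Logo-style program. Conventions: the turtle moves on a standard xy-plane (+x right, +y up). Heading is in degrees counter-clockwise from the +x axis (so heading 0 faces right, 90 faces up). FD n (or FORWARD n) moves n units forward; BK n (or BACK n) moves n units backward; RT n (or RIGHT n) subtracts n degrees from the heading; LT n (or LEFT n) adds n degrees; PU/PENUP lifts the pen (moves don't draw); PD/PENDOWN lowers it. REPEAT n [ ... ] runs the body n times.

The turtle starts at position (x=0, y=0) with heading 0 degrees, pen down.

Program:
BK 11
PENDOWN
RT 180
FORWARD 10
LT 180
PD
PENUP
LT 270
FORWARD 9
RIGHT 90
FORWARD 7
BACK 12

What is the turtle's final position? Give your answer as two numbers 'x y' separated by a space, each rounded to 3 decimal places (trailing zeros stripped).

Answer: -16 -9

Derivation:
Executing turtle program step by step:
Start: pos=(0,0), heading=0, pen down
BK 11: (0,0) -> (-11,0) [heading=0, draw]
PD: pen down
RT 180: heading 0 -> 180
FD 10: (-11,0) -> (-21,0) [heading=180, draw]
LT 180: heading 180 -> 0
PD: pen down
PU: pen up
LT 270: heading 0 -> 270
FD 9: (-21,0) -> (-21,-9) [heading=270, move]
RT 90: heading 270 -> 180
FD 7: (-21,-9) -> (-28,-9) [heading=180, move]
BK 12: (-28,-9) -> (-16,-9) [heading=180, move]
Final: pos=(-16,-9), heading=180, 2 segment(s) drawn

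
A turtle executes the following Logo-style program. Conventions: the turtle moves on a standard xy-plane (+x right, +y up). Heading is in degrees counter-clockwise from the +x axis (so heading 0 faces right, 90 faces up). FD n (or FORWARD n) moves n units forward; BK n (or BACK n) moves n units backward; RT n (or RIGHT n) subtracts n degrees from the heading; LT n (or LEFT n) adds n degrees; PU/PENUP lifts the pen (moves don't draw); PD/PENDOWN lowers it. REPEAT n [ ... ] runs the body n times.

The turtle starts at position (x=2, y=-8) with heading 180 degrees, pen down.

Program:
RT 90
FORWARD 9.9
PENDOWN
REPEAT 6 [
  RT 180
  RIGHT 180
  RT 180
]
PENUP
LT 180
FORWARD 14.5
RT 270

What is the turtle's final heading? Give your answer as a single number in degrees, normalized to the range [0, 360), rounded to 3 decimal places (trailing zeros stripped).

Answer: 0

Derivation:
Executing turtle program step by step:
Start: pos=(2,-8), heading=180, pen down
RT 90: heading 180 -> 90
FD 9.9: (2,-8) -> (2,1.9) [heading=90, draw]
PD: pen down
REPEAT 6 [
  -- iteration 1/6 --
  RT 180: heading 90 -> 270
  RT 180: heading 270 -> 90
  RT 180: heading 90 -> 270
  -- iteration 2/6 --
  RT 180: heading 270 -> 90
  RT 180: heading 90 -> 270
  RT 180: heading 270 -> 90
  -- iteration 3/6 --
  RT 180: heading 90 -> 270
  RT 180: heading 270 -> 90
  RT 180: heading 90 -> 270
  -- iteration 4/6 --
  RT 180: heading 270 -> 90
  RT 180: heading 90 -> 270
  RT 180: heading 270 -> 90
  -- iteration 5/6 --
  RT 180: heading 90 -> 270
  RT 180: heading 270 -> 90
  RT 180: heading 90 -> 270
  -- iteration 6/6 --
  RT 180: heading 270 -> 90
  RT 180: heading 90 -> 270
  RT 180: heading 270 -> 90
]
PU: pen up
LT 180: heading 90 -> 270
FD 14.5: (2,1.9) -> (2,-12.6) [heading=270, move]
RT 270: heading 270 -> 0
Final: pos=(2,-12.6), heading=0, 1 segment(s) drawn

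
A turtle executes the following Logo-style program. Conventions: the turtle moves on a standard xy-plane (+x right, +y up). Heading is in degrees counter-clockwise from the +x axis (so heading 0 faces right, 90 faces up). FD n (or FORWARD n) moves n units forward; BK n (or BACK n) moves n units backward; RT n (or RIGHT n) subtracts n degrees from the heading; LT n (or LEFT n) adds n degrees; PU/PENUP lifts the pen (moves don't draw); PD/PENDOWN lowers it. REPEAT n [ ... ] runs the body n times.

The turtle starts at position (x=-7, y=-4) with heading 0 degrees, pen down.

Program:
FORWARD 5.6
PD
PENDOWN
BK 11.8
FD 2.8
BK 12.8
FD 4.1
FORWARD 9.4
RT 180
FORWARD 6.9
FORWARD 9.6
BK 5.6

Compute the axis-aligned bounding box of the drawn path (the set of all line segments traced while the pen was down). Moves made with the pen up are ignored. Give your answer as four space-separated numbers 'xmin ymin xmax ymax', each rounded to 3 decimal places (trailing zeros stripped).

Answer: -26.2 -4 -1.4 -4

Derivation:
Executing turtle program step by step:
Start: pos=(-7,-4), heading=0, pen down
FD 5.6: (-7,-4) -> (-1.4,-4) [heading=0, draw]
PD: pen down
PD: pen down
BK 11.8: (-1.4,-4) -> (-13.2,-4) [heading=0, draw]
FD 2.8: (-13.2,-4) -> (-10.4,-4) [heading=0, draw]
BK 12.8: (-10.4,-4) -> (-23.2,-4) [heading=0, draw]
FD 4.1: (-23.2,-4) -> (-19.1,-4) [heading=0, draw]
FD 9.4: (-19.1,-4) -> (-9.7,-4) [heading=0, draw]
RT 180: heading 0 -> 180
FD 6.9: (-9.7,-4) -> (-16.6,-4) [heading=180, draw]
FD 9.6: (-16.6,-4) -> (-26.2,-4) [heading=180, draw]
BK 5.6: (-26.2,-4) -> (-20.6,-4) [heading=180, draw]
Final: pos=(-20.6,-4), heading=180, 9 segment(s) drawn

Segment endpoints: x in {-26.2, -23.2, -20.6, -19.1, -16.6, -13.2, -10.4, -9.7, -7, -1.4}, y in {-4, -4, -4}
xmin=-26.2, ymin=-4, xmax=-1.4, ymax=-4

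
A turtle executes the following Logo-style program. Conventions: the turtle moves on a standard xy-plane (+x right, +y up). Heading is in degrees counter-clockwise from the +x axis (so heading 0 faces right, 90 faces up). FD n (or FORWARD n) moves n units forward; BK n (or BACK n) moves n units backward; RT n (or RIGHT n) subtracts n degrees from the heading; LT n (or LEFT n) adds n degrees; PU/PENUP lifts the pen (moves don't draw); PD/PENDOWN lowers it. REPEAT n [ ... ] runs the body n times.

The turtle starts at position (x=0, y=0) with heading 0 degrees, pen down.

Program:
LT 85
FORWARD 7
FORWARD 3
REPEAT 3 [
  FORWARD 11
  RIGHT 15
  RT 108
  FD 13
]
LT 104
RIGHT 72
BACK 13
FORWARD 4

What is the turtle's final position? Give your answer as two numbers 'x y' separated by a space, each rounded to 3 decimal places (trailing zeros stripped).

Answer: 3.976 2.385

Derivation:
Executing turtle program step by step:
Start: pos=(0,0), heading=0, pen down
LT 85: heading 0 -> 85
FD 7: (0,0) -> (0.61,6.973) [heading=85, draw]
FD 3: (0.61,6.973) -> (0.872,9.962) [heading=85, draw]
REPEAT 3 [
  -- iteration 1/3 --
  FD 11: (0.872,9.962) -> (1.83,20.92) [heading=85, draw]
  RT 15: heading 85 -> 70
  RT 108: heading 70 -> 322
  FD 13: (1.83,20.92) -> (12.074,12.916) [heading=322, draw]
  -- iteration 2/3 --
  FD 11: (12.074,12.916) -> (20.743,6.144) [heading=322, draw]
  RT 15: heading 322 -> 307
  RT 108: heading 307 -> 199
  FD 13: (20.743,6.144) -> (8.451,1.912) [heading=199, draw]
  -- iteration 3/3 --
  FD 11: (8.451,1.912) -> (-1.95,-1.669) [heading=199, draw]
  RT 15: heading 199 -> 184
  RT 108: heading 184 -> 76
  FD 13: (-1.95,-1.669) -> (1.195,10.944) [heading=76, draw]
]
LT 104: heading 76 -> 180
RT 72: heading 180 -> 108
BK 13: (1.195,10.944) -> (5.212,-1.419) [heading=108, draw]
FD 4: (5.212,-1.419) -> (3.976,2.385) [heading=108, draw]
Final: pos=(3.976,2.385), heading=108, 10 segment(s) drawn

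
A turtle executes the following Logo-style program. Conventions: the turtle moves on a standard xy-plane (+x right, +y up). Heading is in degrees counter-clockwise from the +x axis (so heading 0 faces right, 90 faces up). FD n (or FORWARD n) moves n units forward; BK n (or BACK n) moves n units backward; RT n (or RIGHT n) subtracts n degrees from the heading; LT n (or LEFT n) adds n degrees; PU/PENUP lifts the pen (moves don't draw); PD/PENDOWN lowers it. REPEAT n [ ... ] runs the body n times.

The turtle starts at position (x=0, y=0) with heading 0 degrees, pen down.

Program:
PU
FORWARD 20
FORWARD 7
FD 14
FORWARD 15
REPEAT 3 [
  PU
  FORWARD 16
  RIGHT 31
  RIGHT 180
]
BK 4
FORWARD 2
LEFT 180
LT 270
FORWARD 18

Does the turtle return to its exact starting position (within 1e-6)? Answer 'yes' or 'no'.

Answer: no

Derivation:
Executing turtle program step by step:
Start: pos=(0,0), heading=0, pen down
PU: pen up
FD 20: (0,0) -> (20,0) [heading=0, move]
FD 7: (20,0) -> (27,0) [heading=0, move]
FD 14: (27,0) -> (41,0) [heading=0, move]
FD 15: (41,0) -> (56,0) [heading=0, move]
REPEAT 3 [
  -- iteration 1/3 --
  PU: pen up
  FD 16: (56,0) -> (72,0) [heading=0, move]
  RT 31: heading 0 -> 329
  RT 180: heading 329 -> 149
  -- iteration 2/3 --
  PU: pen up
  FD 16: (72,0) -> (58.285,8.241) [heading=149, move]
  RT 31: heading 149 -> 118
  RT 180: heading 118 -> 298
  -- iteration 3/3 --
  PU: pen up
  FD 16: (58.285,8.241) -> (65.797,-5.887) [heading=298, move]
  RT 31: heading 298 -> 267
  RT 180: heading 267 -> 87
]
BK 4: (65.797,-5.887) -> (65.588,-9.881) [heading=87, move]
FD 2: (65.588,-9.881) -> (65.692,-7.884) [heading=87, move]
LT 180: heading 87 -> 267
LT 270: heading 267 -> 177
FD 18: (65.692,-7.884) -> (47.717,-6.942) [heading=177, move]
Final: pos=(47.717,-6.942), heading=177, 0 segment(s) drawn

Start position: (0, 0)
Final position: (47.717, -6.942)
Distance = 48.219; >= 1e-6 -> NOT closed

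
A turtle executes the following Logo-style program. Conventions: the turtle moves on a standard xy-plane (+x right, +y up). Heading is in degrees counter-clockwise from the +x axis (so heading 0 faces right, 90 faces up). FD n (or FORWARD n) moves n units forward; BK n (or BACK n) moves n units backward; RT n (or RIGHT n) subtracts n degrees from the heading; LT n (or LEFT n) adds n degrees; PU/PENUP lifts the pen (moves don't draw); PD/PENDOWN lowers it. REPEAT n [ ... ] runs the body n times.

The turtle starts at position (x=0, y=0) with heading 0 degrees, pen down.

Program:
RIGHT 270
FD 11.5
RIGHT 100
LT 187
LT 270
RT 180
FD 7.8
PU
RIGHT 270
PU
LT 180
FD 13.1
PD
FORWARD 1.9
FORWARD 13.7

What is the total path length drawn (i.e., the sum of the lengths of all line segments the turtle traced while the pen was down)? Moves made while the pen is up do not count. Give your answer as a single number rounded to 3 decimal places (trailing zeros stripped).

Answer: 34.9

Derivation:
Executing turtle program step by step:
Start: pos=(0,0), heading=0, pen down
RT 270: heading 0 -> 90
FD 11.5: (0,0) -> (0,11.5) [heading=90, draw]
RT 100: heading 90 -> 350
LT 187: heading 350 -> 177
LT 270: heading 177 -> 87
RT 180: heading 87 -> 267
FD 7.8: (0,11.5) -> (-0.408,3.711) [heading=267, draw]
PU: pen up
RT 270: heading 267 -> 357
PU: pen up
LT 180: heading 357 -> 177
FD 13.1: (-0.408,3.711) -> (-13.49,4.396) [heading=177, move]
PD: pen down
FD 1.9: (-13.49,4.396) -> (-15.388,4.496) [heading=177, draw]
FD 13.7: (-15.388,4.496) -> (-29.069,5.213) [heading=177, draw]
Final: pos=(-29.069,5.213), heading=177, 4 segment(s) drawn

Segment lengths:
  seg 1: (0,0) -> (0,11.5), length = 11.5
  seg 2: (0,11.5) -> (-0.408,3.711), length = 7.8
  seg 3: (-13.49,4.396) -> (-15.388,4.496), length = 1.9
  seg 4: (-15.388,4.496) -> (-29.069,5.213), length = 13.7
Total = 34.9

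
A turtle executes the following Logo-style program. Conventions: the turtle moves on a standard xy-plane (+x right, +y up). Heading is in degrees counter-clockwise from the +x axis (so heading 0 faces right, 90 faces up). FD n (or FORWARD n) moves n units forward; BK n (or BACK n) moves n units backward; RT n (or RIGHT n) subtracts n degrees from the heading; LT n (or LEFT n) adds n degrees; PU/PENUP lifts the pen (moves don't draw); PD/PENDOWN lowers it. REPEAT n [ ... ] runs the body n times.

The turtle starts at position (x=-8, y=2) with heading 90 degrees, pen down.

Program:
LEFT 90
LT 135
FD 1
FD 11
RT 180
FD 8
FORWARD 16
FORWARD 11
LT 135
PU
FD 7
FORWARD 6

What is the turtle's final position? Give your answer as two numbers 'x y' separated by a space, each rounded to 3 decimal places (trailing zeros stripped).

Executing turtle program step by step:
Start: pos=(-8,2), heading=90, pen down
LT 90: heading 90 -> 180
LT 135: heading 180 -> 315
FD 1: (-8,2) -> (-7.293,1.293) [heading=315, draw]
FD 11: (-7.293,1.293) -> (0.485,-6.485) [heading=315, draw]
RT 180: heading 315 -> 135
FD 8: (0.485,-6.485) -> (-5.172,-0.828) [heading=135, draw]
FD 16: (-5.172,-0.828) -> (-16.485,10.485) [heading=135, draw]
FD 11: (-16.485,10.485) -> (-24.263,18.263) [heading=135, draw]
LT 135: heading 135 -> 270
PU: pen up
FD 7: (-24.263,18.263) -> (-24.263,11.263) [heading=270, move]
FD 6: (-24.263,11.263) -> (-24.263,5.263) [heading=270, move]
Final: pos=(-24.263,5.263), heading=270, 5 segment(s) drawn

Answer: -24.263 5.263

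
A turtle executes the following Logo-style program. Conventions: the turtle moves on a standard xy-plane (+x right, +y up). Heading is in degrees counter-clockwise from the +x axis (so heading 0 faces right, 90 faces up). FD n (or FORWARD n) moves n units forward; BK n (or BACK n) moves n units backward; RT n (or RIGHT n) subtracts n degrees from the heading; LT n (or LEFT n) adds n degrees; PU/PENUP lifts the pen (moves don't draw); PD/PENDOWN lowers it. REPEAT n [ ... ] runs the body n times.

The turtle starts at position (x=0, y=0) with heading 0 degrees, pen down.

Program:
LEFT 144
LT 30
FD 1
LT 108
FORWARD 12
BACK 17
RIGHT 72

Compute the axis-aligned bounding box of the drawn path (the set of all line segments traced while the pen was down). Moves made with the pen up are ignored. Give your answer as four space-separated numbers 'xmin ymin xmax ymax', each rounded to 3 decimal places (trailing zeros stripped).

Answer: -2.034 -11.633 1.5 4.995

Derivation:
Executing turtle program step by step:
Start: pos=(0,0), heading=0, pen down
LT 144: heading 0 -> 144
LT 30: heading 144 -> 174
FD 1: (0,0) -> (-0.995,0.105) [heading=174, draw]
LT 108: heading 174 -> 282
FD 12: (-0.995,0.105) -> (1.5,-11.633) [heading=282, draw]
BK 17: (1.5,-11.633) -> (-2.034,4.995) [heading=282, draw]
RT 72: heading 282 -> 210
Final: pos=(-2.034,4.995), heading=210, 3 segment(s) drawn

Segment endpoints: x in {-2.034, -0.995, 0, 1.5}, y in {-11.633, 0, 0.105, 4.995}
xmin=-2.034, ymin=-11.633, xmax=1.5, ymax=4.995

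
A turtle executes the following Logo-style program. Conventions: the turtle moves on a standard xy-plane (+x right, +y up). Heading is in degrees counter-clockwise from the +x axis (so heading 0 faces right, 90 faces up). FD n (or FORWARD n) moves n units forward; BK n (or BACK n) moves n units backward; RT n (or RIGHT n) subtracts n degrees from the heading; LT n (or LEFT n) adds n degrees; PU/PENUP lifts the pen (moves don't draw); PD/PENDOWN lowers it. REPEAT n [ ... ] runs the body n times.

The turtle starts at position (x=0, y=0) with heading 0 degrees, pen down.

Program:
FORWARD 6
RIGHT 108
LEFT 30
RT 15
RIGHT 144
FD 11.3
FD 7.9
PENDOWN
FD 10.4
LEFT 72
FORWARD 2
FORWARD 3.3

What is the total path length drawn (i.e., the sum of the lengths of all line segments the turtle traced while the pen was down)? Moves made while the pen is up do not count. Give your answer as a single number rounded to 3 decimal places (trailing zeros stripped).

Executing turtle program step by step:
Start: pos=(0,0), heading=0, pen down
FD 6: (0,0) -> (6,0) [heading=0, draw]
RT 108: heading 0 -> 252
LT 30: heading 252 -> 282
RT 15: heading 282 -> 267
RT 144: heading 267 -> 123
FD 11.3: (6,0) -> (-0.154,9.477) [heading=123, draw]
FD 7.9: (-0.154,9.477) -> (-4.457,16.102) [heading=123, draw]
PD: pen down
FD 10.4: (-4.457,16.102) -> (-10.121,24.825) [heading=123, draw]
LT 72: heading 123 -> 195
FD 2: (-10.121,24.825) -> (-12.053,24.307) [heading=195, draw]
FD 3.3: (-12.053,24.307) -> (-15.241,23.453) [heading=195, draw]
Final: pos=(-15.241,23.453), heading=195, 6 segment(s) drawn

Segment lengths:
  seg 1: (0,0) -> (6,0), length = 6
  seg 2: (6,0) -> (-0.154,9.477), length = 11.3
  seg 3: (-0.154,9.477) -> (-4.457,16.102), length = 7.9
  seg 4: (-4.457,16.102) -> (-10.121,24.825), length = 10.4
  seg 5: (-10.121,24.825) -> (-12.053,24.307), length = 2
  seg 6: (-12.053,24.307) -> (-15.241,23.453), length = 3.3
Total = 40.9

Answer: 40.9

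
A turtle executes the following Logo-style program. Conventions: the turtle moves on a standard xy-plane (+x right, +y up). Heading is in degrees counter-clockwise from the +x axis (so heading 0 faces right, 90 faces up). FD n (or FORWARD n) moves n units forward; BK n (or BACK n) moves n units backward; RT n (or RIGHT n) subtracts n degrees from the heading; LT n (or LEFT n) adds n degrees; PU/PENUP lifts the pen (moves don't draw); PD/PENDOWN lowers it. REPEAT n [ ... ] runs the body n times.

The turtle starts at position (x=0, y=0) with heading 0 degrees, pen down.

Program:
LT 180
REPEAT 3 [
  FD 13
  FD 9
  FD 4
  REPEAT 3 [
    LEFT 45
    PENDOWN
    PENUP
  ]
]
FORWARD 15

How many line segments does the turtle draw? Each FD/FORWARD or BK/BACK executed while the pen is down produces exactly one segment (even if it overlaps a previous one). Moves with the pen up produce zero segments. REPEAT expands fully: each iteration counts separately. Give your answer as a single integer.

Answer: 3

Derivation:
Executing turtle program step by step:
Start: pos=(0,0), heading=0, pen down
LT 180: heading 0 -> 180
REPEAT 3 [
  -- iteration 1/3 --
  FD 13: (0,0) -> (-13,0) [heading=180, draw]
  FD 9: (-13,0) -> (-22,0) [heading=180, draw]
  FD 4: (-22,0) -> (-26,0) [heading=180, draw]
  REPEAT 3 [
    -- iteration 1/3 --
    LT 45: heading 180 -> 225
    PD: pen down
    PU: pen up
    -- iteration 2/3 --
    LT 45: heading 225 -> 270
    PD: pen down
    PU: pen up
    -- iteration 3/3 --
    LT 45: heading 270 -> 315
    PD: pen down
    PU: pen up
  ]
  -- iteration 2/3 --
  FD 13: (-26,0) -> (-16.808,-9.192) [heading=315, move]
  FD 9: (-16.808,-9.192) -> (-10.444,-15.556) [heading=315, move]
  FD 4: (-10.444,-15.556) -> (-7.615,-18.385) [heading=315, move]
  REPEAT 3 [
    -- iteration 1/3 --
    LT 45: heading 315 -> 0
    PD: pen down
    PU: pen up
    -- iteration 2/3 --
    LT 45: heading 0 -> 45
    PD: pen down
    PU: pen up
    -- iteration 3/3 --
    LT 45: heading 45 -> 90
    PD: pen down
    PU: pen up
  ]
  -- iteration 3/3 --
  FD 13: (-7.615,-18.385) -> (-7.615,-5.385) [heading=90, move]
  FD 9: (-7.615,-5.385) -> (-7.615,3.615) [heading=90, move]
  FD 4: (-7.615,3.615) -> (-7.615,7.615) [heading=90, move]
  REPEAT 3 [
    -- iteration 1/3 --
    LT 45: heading 90 -> 135
    PD: pen down
    PU: pen up
    -- iteration 2/3 --
    LT 45: heading 135 -> 180
    PD: pen down
    PU: pen up
    -- iteration 3/3 --
    LT 45: heading 180 -> 225
    PD: pen down
    PU: pen up
  ]
]
FD 15: (-7.615,7.615) -> (-18.222,-2.991) [heading=225, move]
Final: pos=(-18.222,-2.991), heading=225, 3 segment(s) drawn
Segments drawn: 3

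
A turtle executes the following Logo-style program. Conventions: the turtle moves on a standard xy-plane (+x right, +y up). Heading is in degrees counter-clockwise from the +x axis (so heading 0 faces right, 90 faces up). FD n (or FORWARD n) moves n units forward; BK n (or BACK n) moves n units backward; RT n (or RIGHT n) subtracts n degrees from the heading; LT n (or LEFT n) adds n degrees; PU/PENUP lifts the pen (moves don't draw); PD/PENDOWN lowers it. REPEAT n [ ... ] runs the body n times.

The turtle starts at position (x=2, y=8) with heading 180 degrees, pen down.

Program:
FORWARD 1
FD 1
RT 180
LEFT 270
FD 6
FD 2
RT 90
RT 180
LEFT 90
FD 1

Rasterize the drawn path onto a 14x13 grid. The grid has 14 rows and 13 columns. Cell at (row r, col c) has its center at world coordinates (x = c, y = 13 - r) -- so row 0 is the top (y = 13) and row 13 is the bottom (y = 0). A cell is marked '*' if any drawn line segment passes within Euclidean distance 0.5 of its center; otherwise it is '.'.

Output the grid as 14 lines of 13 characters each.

Segment 0: (2,8) -> (1,8)
Segment 1: (1,8) -> (0,8)
Segment 2: (0,8) -> (-0,2)
Segment 3: (-0,2) -> (-0,0)
Segment 4: (-0,0) -> (-0,1)

Answer: .............
.............
.............
.............
.............
***..........
*............
*............
*............
*............
*............
*............
*............
*............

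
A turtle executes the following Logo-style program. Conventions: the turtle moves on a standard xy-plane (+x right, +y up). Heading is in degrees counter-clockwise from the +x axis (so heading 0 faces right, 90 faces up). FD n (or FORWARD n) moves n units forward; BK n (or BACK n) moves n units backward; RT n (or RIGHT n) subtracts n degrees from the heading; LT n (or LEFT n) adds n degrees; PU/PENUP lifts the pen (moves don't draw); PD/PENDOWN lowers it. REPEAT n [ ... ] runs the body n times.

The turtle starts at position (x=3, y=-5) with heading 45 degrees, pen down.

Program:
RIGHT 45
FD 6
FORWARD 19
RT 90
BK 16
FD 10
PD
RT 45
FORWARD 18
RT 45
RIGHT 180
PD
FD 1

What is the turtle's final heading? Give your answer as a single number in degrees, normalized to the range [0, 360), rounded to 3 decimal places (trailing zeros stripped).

Answer: 0

Derivation:
Executing turtle program step by step:
Start: pos=(3,-5), heading=45, pen down
RT 45: heading 45 -> 0
FD 6: (3,-5) -> (9,-5) [heading=0, draw]
FD 19: (9,-5) -> (28,-5) [heading=0, draw]
RT 90: heading 0 -> 270
BK 16: (28,-5) -> (28,11) [heading=270, draw]
FD 10: (28,11) -> (28,1) [heading=270, draw]
PD: pen down
RT 45: heading 270 -> 225
FD 18: (28,1) -> (15.272,-11.728) [heading=225, draw]
RT 45: heading 225 -> 180
RT 180: heading 180 -> 0
PD: pen down
FD 1: (15.272,-11.728) -> (16.272,-11.728) [heading=0, draw]
Final: pos=(16.272,-11.728), heading=0, 6 segment(s) drawn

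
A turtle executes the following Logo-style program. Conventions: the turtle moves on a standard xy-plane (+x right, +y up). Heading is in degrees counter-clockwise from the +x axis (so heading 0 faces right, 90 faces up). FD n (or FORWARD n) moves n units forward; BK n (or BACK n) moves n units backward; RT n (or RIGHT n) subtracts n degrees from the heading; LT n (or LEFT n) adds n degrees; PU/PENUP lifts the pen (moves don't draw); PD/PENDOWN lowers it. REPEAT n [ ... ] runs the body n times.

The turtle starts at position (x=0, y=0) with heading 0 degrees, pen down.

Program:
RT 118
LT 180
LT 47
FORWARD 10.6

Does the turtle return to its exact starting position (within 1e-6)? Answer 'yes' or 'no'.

Executing turtle program step by step:
Start: pos=(0,0), heading=0, pen down
RT 118: heading 0 -> 242
LT 180: heading 242 -> 62
LT 47: heading 62 -> 109
FD 10.6: (0,0) -> (-3.451,10.022) [heading=109, draw]
Final: pos=(-3.451,10.022), heading=109, 1 segment(s) drawn

Start position: (0, 0)
Final position: (-3.451, 10.022)
Distance = 10.6; >= 1e-6 -> NOT closed

Answer: no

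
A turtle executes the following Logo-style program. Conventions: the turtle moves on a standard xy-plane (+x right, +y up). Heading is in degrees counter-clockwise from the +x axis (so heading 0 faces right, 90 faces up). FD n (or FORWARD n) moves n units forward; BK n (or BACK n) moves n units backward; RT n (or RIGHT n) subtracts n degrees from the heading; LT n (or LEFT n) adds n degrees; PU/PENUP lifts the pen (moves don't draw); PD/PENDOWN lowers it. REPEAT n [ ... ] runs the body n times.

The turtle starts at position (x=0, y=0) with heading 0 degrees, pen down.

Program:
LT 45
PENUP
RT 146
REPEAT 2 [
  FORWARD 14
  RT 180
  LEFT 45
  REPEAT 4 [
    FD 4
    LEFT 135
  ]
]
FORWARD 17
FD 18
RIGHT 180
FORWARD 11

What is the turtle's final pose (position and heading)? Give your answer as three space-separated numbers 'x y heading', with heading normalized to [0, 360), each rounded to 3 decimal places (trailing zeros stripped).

Answer: 20.863 -28.402 169

Derivation:
Executing turtle program step by step:
Start: pos=(0,0), heading=0, pen down
LT 45: heading 0 -> 45
PU: pen up
RT 146: heading 45 -> 259
REPEAT 2 [
  -- iteration 1/2 --
  FD 14: (0,0) -> (-2.671,-13.743) [heading=259, move]
  RT 180: heading 259 -> 79
  LT 45: heading 79 -> 124
  REPEAT 4 [
    -- iteration 1/4 --
    FD 4: (-2.671,-13.743) -> (-4.908,-10.427) [heading=124, move]
    LT 135: heading 124 -> 259
    -- iteration 2/4 --
    FD 4: (-4.908,-10.427) -> (-5.671,-14.353) [heading=259, move]
    LT 135: heading 259 -> 34
    -- iteration 3/4 --
    FD 4: (-5.671,-14.353) -> (-2.355,-12.116) [heading=34, move]
    LT 135: heading 34 -> 169
    -- iteration 4/4 --
    FD 4: (-2.355,-12.116) -> (-6.282,-11.353) [heading=169, move]
    LT 135: heading 169 -> 304
  ]
  -- iteration 2/2 --
  FD 14: (-6.282,-11.353) -> (1.547,-22.96) [heading=304, move]
  RT 180: heading 304 -> 124
  LT 45: heading 124 -> 169
  REPEAT 4 [
    -- iteration 1/4 --
    FD 4: (1.547,-22.96) -> (-2.38,-22.196) [heading=169, move]
    LT 135: heading 169 -> 304
    -- iteration 2/4 --
    FD 4: (-2.38,-22.196) -> (-0.143,-25.513) [heading=304, move]
    LT 135: heading 304 -> 79
    -- iteration 3/4 --
    FD 4: (-0.143,-25.513) -> (0.621,-21.586) [heading=79, move]
    LT 135: heading 79 -> 214
    -- iteration 4/4 --
    FD 4: (0.621,-21.586) -> (-2.696,-23.823) [heading=214, move]
    LT 135: heading 214 -> 349
  ]
]
FD 17: (-2.696,-23.823) -> (13.992,-27.067) [heading=349, move]
FD 18: (13.992,-27.067) -> (31.661,-30.501) [heading=349, move]
RT 180: heading 349 -> 169
FD 11: (31.661,-30.501) -> (20.863,-28.402) [heading=169, move]
Final: pos=(20.863,-28.402), heading=169, 0 segment(s) drawn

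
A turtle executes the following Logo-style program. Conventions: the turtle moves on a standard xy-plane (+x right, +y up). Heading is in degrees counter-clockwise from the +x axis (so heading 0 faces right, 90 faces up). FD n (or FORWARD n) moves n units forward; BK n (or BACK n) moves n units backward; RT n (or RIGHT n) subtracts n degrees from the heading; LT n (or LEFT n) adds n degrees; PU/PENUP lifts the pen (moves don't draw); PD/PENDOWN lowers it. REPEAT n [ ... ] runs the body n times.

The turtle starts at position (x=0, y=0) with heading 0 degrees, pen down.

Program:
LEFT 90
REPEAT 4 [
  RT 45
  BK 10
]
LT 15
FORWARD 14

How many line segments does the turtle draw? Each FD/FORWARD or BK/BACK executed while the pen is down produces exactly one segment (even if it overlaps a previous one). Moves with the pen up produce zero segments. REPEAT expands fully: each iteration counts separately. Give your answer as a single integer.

Answer: 5

Derivation:
Executing turtle program step by step:
Start: pos=(0,0), heading=0, pen down
LT 90: heading 0 -> 90
REPEAT 4 [
  -- iteration 1/4 --
  RT 45: heading 90 -> 45
  BK 10: (0,0) -> (-7.071,-7.071) [heading=45, draw]
  -- iteration 2/4 --
  RT 45: heading 45 -> 0
  BK 10: (-7.071,-7.071) -> (-17.071,-7.071) [heading=0, draw]
  -- iteration 3/4 --
  RT 45: heading 0 -> 315
  BK 10: (-17.071,-7.071) -> (-24.142,0) [heading=315, draw]
  -- iteration 4/4 --
  RT 45: heading 315 -> 270
  BK 10: (-24.142,0) -> (-24.142,10) [heading=270, draw]
]
LT 15: heading 270 -> 285
FD 14: (-24.142,10) -> (-20.519,-3.523) [heading=285, draw]
Final: pos=(-20.519,-3.523), heading=285, 5 segment(s) drawn
Segments drawn: 5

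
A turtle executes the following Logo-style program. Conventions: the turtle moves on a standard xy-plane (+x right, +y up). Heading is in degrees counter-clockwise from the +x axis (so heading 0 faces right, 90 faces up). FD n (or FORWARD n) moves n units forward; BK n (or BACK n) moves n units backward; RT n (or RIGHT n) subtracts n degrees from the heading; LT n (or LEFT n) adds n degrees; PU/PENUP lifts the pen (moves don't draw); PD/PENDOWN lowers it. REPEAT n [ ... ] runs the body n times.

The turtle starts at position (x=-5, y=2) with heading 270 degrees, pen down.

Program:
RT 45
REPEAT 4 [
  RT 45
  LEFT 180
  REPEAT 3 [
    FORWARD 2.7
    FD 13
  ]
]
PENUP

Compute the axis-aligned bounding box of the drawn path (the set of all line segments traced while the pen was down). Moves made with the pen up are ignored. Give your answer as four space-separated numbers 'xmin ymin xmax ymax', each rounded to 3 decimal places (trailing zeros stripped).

Answer: -5 -11.795 42.1 35.305

Derivation:
Executing turtle program step by step:
Start: pos=(-5,2), heading=270, pen down
RT 45: heading 270 -> 225
REPEAT 4 [
  -- iteration 1/4 --
  RT 45: heading 225 -> 180
  LT 180: heading 180 -> 0
  REPEAT 3 [
    -- iteration 1/3 --
    FD 2.7: (-5,2) -> (-2.3,2) [heading=0, draw]
    FD 13: (-2.3,2) -> (10.7,2) [heading=0, draw]
    -- iteration 2/3 --
    FD 2.7: (10.7,2) -> (13.4,2) [heading=0, draw]
    FD 13: (13.4,2) -> (26.4,2) [heading=0, draw]
    -- iteration 3/3 --
    FD 2.7: (26.4,2) -> (29.1,2) [heading=0, draw]
    FD 13: (29.1,2) -> (42.1,2) [heading=0, draw]
  ]
  -- iteration 2/4 --
  RT 45: heading 0 -> 315
  LT 180: heading 315 -> 135
  REPEAT 3 [
    -- iteration 1/3 --
    FD 2.7: (42.1,2) -> (40.191,3.909) [heading=135, draw]
    FD 13: (40.191,3.909) -> (30.998,13.102) [heading=135, draw]
    -- iteration 2/3 --
    FD 2.7: (30.998,13.102) -> (29.089,15.011) [heading=135, draw]
    FD 13: (29.089,15.011) -> (19.897,24.203) [heading=135, draw]
    -- iteration 3/3 --
    FD 2.7: (19.897,24.203) -> (17.988,26.112) [heading=135, draw]
    FD 13: (17.988,26.112) -> (8.795,35.305) [heading=135, draw]
  ]
  -- iteration 3/4 --
  RT 45: heading 135 -> 90
  LT 180: heading 90 -> 270
  REPEAT 3 [
    -- iteration 1/3 --
    FD 2.7: (8.795,35.305) -> (8.795,32.605) [heading=270, draw]
    FD 13: (8.795,32.605) -> (8.795,19.605) [heading=270, draw]
    -- iteration 2/3 --
    FD 2.7: (8.795,19.605) -> (8.795,16.905) [heading=270, draw]
    FD 13: (8.795,16.905) -> (8.795,3.905) [heading=270, draw]
    -- iteration 3/3 --
    FD 2.7: (8.795,3.905) -> (8.795,1.205) [heading=270, draw]
    FD 13: (8.795,1.205) -> (8.795,-11.795) [heading=270, draw]
  ]
  -- iteration 4/4 --
  RT 45: heading 270 -> 225
  LT 180: heading 225 -> 45
  REPEAT 3 [
    -- iteration 1/3 --
    FD 2.7: (8.795,-11.795) -> (10.704,-9.886) [heading=45, draw]
    FD 13: (10.704,-9.886) -> (19.897,-0.694) [heading=45, draw]
    -- iteration 2/3 --
    FD 2.7: (19.897,-0.694) -> (21.806,1.215) [heading=45, draw]
    FD 13: (21.806,1.215) -> (30.998,10.408) [heading=45, draw]
    -- iteration 3/3 --
    FD 2.7: (30.998,10.408) -> (32.908,12.317) [heading=45, draw]
    FD 13: (32.908,12.317) -> (42.1,21.509) [heading=45, draw]
  ]
]
PU: pen up
Final: pos=(42.1,21.509), heading=45, 24 segment(s) drawn

Segment endpoints: x in {-5, -2.3, 8.795, 8.795, 8.795, 8.795, 8.795, 8.795, 8.795, 10.7, 10.704, 13.4, 17.988, 19.897, 19.897, 21.806, 26.4, 29.089, 29.1, 30.998, 30.998, 32.908, 40.191, 42.1, 42.1}, y in {-11.795, -9.886, -0.694, 1.205, 1.215, 2, 2, 2, 2, 2, 2, 2, 3.905, 3.909, 10.408, 12.317, 13.102, 15.011, 16.905, 19.605, 21.509, 24.203, 26.112, 32.605, 35.305}
xmin=-5, ymin=-11.795, xmax=42.1, ymax=35.305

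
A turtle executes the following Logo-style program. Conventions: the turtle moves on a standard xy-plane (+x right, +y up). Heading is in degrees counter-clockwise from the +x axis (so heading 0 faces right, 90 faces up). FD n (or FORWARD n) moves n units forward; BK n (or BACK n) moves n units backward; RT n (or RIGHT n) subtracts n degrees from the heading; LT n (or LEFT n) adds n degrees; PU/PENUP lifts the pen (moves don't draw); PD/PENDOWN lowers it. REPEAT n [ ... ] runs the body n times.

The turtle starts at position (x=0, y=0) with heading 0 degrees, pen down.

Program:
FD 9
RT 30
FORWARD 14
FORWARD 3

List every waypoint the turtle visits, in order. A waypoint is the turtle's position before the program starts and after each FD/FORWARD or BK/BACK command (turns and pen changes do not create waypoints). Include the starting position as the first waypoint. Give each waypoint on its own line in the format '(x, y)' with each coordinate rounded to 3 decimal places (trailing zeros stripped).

Answer: (0, 0)
(9, 0)
(21.124, -7)
(23.722, -8.5)

Derivation:
Executing turtle program step by step:
Start: pos=(0,0), heading=0, pen down
FD 9: (0,0) -> (9,0) [heading=0, draw]
RT 30: heading 0 -> 330
FD 14: (9,0) -> (21.124,-7) [heading=330, draw]
FD 3: (21.124,-7) -> (23.722,-8.5) [heading=330, draw]
Final: pos=(23.722,-8.5), heading=330, 3 segment(s) drawn
Waypoints (4 total):
(0, 0)
(9, 0)
(21.124, -7)
(23.722, -8.5)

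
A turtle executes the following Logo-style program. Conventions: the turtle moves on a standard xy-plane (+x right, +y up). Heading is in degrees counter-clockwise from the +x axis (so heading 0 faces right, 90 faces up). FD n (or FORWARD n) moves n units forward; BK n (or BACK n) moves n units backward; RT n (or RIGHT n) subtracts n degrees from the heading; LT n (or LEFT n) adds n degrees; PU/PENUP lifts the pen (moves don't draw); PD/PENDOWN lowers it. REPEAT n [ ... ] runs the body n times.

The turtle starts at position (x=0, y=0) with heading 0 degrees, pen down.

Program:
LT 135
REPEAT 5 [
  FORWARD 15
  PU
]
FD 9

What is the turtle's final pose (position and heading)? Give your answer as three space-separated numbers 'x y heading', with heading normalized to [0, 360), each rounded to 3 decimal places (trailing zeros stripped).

Answer: -59.397 59.397 135

Derivation:
Executing turtle program step by step:
Start: pos=(0,0), heading=0, pen down
LT 135: heading 0 -> 135
REPEAT 5 [
  -- iteration 1/5 --
  FD 15: (0,0) -> (-10.607,10.607) [heading=135, draw]
  PU: pen up
  -- iteration 2/5 --
  FD 15: (-10.607,10.607) -> (-21.213,21.213) [heading=135, move]
  PU: pen up
  -- iteration 3/5 --
  FD 15: (-21.213,21.213) -> (-31.82,31.82) [heading=135, move]
  PU: pen up
  -- iteration 4/5 --
  FD 15: (-31.82,31.82) -> (-42.426,42.426) [heading=135, move]
  PU: pen up
  -- iteration 5/5 --
  FD 15: (-42.426,42.426) -> (-53.033,53.033) [heading=135, move]
  PU: pen up
]
FD 9: (-53.033,53.033) -> (-59.397,59.397) [heading=135, move]
Final: pos=(-59.397,59.397), heading=135, 1 segment(s) drawn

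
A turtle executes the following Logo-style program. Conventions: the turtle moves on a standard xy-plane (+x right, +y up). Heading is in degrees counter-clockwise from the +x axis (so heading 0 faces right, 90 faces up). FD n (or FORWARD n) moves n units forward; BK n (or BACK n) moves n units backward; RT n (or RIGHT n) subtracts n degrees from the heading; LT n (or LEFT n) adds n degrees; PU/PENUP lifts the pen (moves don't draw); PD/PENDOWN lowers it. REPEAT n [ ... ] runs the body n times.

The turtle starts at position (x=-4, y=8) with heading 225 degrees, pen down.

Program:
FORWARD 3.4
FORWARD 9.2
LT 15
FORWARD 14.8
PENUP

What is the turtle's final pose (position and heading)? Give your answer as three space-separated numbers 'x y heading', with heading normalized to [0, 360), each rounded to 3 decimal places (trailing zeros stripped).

Executing turtle program step by step:
Start: pos=(-4,8), heading=225, pen down
FD 3.4: (-4,8) -> (-6.404,5.596) [heading=225, draw]
FD 9.2: (-6.404,5.596) -> (-12.91,-0.91) [heading=225, draw]
LT 15: heading 225 -> 240
FD 14.8: (-12.91,-0.91) -> (-20.31,-13.727) [heading=240, draw]
PU: pen up
Final: pos=(-20.31,-13.727), heading=240, 3 segment(s) drawn

Answer: -20.31 -13.727 240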